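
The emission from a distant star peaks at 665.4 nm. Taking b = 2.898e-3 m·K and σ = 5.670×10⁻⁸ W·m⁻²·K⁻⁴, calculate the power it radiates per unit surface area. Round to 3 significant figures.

Wien's law: T = b/λ_max = 2.898×10⁻³/6.654×10⁻⁷ = 4355.28 K.
Then I = σT⁴ = 5.670×10⁻⁸×(4355.28)⁴ = 2.04×10⁷ W/m².

I ≈ 2.04×10⁷ W/m²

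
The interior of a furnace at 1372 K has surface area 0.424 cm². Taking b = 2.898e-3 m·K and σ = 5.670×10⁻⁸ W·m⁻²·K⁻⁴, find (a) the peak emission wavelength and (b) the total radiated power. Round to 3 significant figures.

(a) λ_max = b/T = 2.898×10⁻³/1372 = 2.112×10⁻⁶ m = 2.11×10³ nm.
Area A = 0.424 cm² = 4.24×10⁻⁵ m².
(b) P = σAT⁴ = 5.670×10⁻⁸×4.24×10⁻⁵×(1372)⁴ = 8.52 W.

λ_max ≈ 2.11×10³ nm; P ≈ 8.52 W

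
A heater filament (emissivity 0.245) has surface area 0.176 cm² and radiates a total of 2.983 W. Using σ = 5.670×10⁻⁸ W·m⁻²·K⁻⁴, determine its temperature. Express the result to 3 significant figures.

Area A = 0.176 cm² = 1.76×10⁻⁵ m².
P = εσAT⁴ ⇒ T = (P/(εσA))^(1/4) = (2.983/(0.245×5.670×10⁻⁸×1.76×10⁻⁵))^(1/4) = 1.87×10³ K.

T ≈ 1.87×10³ K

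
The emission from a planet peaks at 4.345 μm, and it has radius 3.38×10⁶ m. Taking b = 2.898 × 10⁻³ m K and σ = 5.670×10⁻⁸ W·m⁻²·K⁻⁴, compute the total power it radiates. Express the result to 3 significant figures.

P ≈ 1.61×10¹⁸ W

Wien's law: T = b/λ_max = 2.898×10⁻³/4.345×10⁻⁶ = 666.974 K.
Surface area A = 4πR² = 4π(3.38×10⁶ m)² = 1.43563×10¹⁴ m².
Then P = σAT⁴ = 5.670×10⁻⁸×1.43563×10¹⁴×(666.974)⁴ = 1.61×10¹⁸ W.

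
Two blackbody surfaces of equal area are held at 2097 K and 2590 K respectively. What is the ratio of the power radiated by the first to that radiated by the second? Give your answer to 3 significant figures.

P₁/P₂ ≈ 0.430

With equal areas, P₁/P₂ = (T₁/T₂)⁴ = (2097/2590)⁴ = 0.430.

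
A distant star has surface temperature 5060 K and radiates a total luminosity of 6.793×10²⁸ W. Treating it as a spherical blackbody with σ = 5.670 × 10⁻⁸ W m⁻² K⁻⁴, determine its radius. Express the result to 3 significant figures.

R ≈ 1.21×10¹⁰ m

L = 4πR²σT⁴ ⇒ R = √(L/(4πσT⁴)).
σT⁴ = 3.71694×10⁷ W/m², so R = √(6.793×10²⁸/(4π×3.71694×10⁷)) = 1.21×10¹⁰ m.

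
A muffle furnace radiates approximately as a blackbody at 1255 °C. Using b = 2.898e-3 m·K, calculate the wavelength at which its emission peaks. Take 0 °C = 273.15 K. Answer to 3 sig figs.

λ_max ≈ 1.90×10³ nm

T = 1255 °C + 273.15 = 1528.15 K.
Wien's displacement law: λ_max = b/T = (2.898×10⁻³ m·K)/(1528.15 K) = 1.896×10⁻⁶ m.
That is 1.90×10³ nm, in the infrared range.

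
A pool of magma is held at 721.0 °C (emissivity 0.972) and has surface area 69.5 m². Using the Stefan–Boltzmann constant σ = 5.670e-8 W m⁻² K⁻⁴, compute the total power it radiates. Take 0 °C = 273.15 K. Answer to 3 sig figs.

T = 721.0 °C + 273.15 = 994.15 K.
Area A = 69.5 m².
P = εσAT⁴ = 0.972 × 5.670×10⁻⁸ × 69.5 × (994.15)⁴ = 3.74×10⁶ W.

P ≈ 3.74×10⁶ W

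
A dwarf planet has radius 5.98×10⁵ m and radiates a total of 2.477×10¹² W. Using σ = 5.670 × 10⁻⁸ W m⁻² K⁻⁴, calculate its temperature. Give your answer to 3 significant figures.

Surface area A = 4πR² = 4π(5.98×10⁵ m)² = 4.49378×10¹² m².
P = σAT⁴ ⇒ T = (P/(σA))^(1/4) = (2.477×10¹²/(5.670×10⁻⁸×4.49378×10¹²))^(1/4) = 55.8 K.

T ≈ 55.8 K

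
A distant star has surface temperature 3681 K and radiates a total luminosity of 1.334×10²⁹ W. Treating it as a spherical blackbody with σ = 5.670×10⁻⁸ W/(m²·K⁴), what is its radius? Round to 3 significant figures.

L = 4πR²σT⁴ ⇒ R = √(L/(4πσT⁴)).
σT⁴ = 1.04099×10⁷ W/m², so R = √(1.334×10²⁹/(4π×1.04099×10⁷)) = 3.19×10¹⁰ m.

R ≈ 3.19×10¹⁰ m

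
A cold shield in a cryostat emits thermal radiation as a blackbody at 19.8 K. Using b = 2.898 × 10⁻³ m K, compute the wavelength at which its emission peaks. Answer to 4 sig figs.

Wien's displacement law: λ_max = b/T = (2.898×10⁻³ m·K)/(19.8 K) = 1.4636×10⁻⁴ m.
That is 146.4 μm, in the infrared range.

λ_max ≈ 146.4 μm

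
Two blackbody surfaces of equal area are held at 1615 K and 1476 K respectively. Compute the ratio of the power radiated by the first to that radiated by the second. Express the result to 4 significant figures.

With equal areas, P₁/P₂ = (T₁/T₂)⁴ = (1615/1476)⁴ = 1.433.

P₁/P₂ ≈ 1.433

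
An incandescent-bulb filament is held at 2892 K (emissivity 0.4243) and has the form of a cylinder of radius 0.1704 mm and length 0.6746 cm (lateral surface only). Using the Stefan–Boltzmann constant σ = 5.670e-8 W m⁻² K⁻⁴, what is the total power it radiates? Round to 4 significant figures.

Lateral area A = 2πrL = 2π×1.704×10⁻⁴×6.746×10⁻³ = 7.22264×10⁻⁶ m².
P = εσAT⁴ = 0.4243 × 5.670×10⁻⁸ × 7.22264×10⁻⁶ × (2892)⁴ = 12.15 W.

P ≈ 12.15 W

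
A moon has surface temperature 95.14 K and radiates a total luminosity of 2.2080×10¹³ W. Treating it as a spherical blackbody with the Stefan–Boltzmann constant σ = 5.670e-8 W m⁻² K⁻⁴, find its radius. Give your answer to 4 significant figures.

L = 4πR²σT⁴ ⇒ R = √(L/(4πσT⁴)).
σT⁴ = 4.64553 W/m², so R = √(2.2080×10¹³/(4π×4.64553)) = 6.150×10⁵ m.

R ≈ 6.150×10⁵ m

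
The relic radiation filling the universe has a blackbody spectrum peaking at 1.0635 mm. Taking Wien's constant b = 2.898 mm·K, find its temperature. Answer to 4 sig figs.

Wien's law gives T = b/λ_max = (2.898×10⁻³ m·K)/(1.0635×10⁻³ m) = 2.725 K.

T ≈ 2.725 K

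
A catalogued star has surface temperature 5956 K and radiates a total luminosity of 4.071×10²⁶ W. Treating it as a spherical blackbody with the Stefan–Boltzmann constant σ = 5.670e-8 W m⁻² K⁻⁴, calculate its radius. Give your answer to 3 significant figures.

L = 4πR²σT⁴ ⇒ R = √(L/(4πσT⁴)).
σT⁴ = 7.13513×10⁷ W/m², so R = √(4.071×10²⁶/(4π×7.13513×10⁷)) = 6.74×10⁸ m.

R ≈ 6.74×10⁸ m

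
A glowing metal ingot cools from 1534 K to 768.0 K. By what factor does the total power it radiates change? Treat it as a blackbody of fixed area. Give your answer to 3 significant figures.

P ∝ T⁴, so P₂/P₁ = (T₂/T₁)⁴ = (768.0/1534)⁴ = (0.500652)⁴ = 0.0628.

P₂/P₁ ≈ 0.0628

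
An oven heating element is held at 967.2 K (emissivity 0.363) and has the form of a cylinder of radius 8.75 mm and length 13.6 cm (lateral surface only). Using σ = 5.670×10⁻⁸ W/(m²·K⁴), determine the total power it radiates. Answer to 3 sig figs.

Lateral area A = 2πrL = 2π×8.75×10⁻³×0.136 = 7.47699×10⁻³ m².
P = εσAT⁴ = 0.363 × 5.670×10⁻⁸ × 7.47699×10⁻³ × (967.2)⁴ = 135 W.

P ≈ 135 W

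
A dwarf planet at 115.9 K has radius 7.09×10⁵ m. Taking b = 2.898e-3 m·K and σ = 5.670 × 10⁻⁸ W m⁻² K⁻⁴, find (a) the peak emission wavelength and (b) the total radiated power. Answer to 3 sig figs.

(a) λ_max = b/T = 2.898×10⁻³/115.9 = 2.500×10⁻⁵ m = 25.0 μm.
Surface area A = 4πR² = 4π(7.09×10⁵ m)² = 6.31688×10¹² m².
(b) P = σAT⁴ = 5.670×10⁻⁸×6.31688×10¹²×(115.9)⁴ = 6.46×10¹³ W.

λ_max ≈ 25.0 μm; P ≈ 6.46×10¹³ W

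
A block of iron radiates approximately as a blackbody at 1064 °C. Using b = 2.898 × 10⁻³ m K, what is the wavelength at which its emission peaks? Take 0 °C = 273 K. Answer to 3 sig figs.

λ_max ≈ 2.17 μm

T = 1064 °C + 273 = 1337 K.
Wien's displacement law: λ_max = b/T = (2.898×10⁻³ m·K)/(1337 K) = 2.168×10⁻⁶ m.
That is 2.17 μm, in the infrared range.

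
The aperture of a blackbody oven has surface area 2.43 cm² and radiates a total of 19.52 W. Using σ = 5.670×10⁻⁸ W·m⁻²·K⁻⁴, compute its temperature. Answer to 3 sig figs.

Area A = 2.43 cm² = 2.43×10⁻⁴ m².
P = σAT⁴ ⇒ T = (P/(σA))^(1/4) = (19.52/(5.670×10⁻⁸×2.43×10⁻⁴))^(1/4) = 1.09×10³ K.

T ≈ 1.09×10³ K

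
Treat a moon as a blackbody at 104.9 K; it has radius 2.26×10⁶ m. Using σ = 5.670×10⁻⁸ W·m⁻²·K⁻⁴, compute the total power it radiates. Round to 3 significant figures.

Surface area A = 4πR² = 4π(2.26×10⁶ m)² = 6.41840×10¹³ m².
P = σAT⁴ = 5.670×10⁻⁸ × 6.41840×10¹³ × (104.9)⁴ = 4.41×10¹⁴ W.

P ≈ 4.41×10¹⁴ W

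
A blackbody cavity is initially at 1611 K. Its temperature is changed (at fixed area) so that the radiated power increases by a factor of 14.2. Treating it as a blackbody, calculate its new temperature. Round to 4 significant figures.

T₂ ≈ 3127 K

P ∝ T⁴, so T₂/T₁ = (P₂/P₁)^(1/4) = (14.2)^(1/4) = 1.94121.
T₂ = 1611 × 1.94121 = 3127 K.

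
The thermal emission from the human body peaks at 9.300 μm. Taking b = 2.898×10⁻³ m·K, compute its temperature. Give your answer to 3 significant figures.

T ≈ 312 K

Wien's law gives T = b/λ_max = (2.898×10⁻³ m·K)/(9.300×10⁻⁶ m) = 312 K.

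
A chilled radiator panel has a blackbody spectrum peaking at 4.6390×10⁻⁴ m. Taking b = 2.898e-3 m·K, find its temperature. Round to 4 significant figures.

T ≈ 6.247 K

Wien's law gives T = b/λ_max = (2.898×10⁻³ m·K)/(4.6390×10⁻⁴ m) = 6.247 K.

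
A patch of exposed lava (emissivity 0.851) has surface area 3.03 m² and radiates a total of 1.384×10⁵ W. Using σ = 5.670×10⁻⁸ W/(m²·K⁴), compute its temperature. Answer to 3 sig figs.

Area A = 3.03 m².
P = εσAT⁴ ⇒ T = (P/(εσA))^(1/4) = (1.384×10⁵/(0.851×5.670×10⁻⁸×3.03))^(1/4) = 986 K.

T ≈ 986 K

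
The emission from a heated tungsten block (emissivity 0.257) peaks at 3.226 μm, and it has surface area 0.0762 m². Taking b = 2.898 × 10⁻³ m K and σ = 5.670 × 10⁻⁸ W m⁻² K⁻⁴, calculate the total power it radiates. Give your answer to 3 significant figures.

P ≈ 723 W

Wien's law: T = b/λ_max = 2.898×10⁻³/3.226×10⁻⁶ = 898.326 K.
Area A = 0.0762 m².
Then P = εσAT⁴ = 0.257×5.670×10⁻⁸×0.0762×(898.326)⁴ = 723 W.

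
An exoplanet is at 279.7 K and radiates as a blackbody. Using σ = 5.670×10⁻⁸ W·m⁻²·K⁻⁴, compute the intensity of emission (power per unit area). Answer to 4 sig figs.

I ≈ 347.0 W/m²

Stefan–Boltzmann: I = σT⁴ = 5.670×10⁻⁸ × (279.7)⁴ = 347.0 W/m².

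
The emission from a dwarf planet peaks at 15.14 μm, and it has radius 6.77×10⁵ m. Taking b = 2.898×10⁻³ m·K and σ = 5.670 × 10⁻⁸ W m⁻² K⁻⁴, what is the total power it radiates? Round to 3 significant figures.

P ≈ 4.38×10¹⁴ W

Wien's law: T = b/λ_max = 2.898×10⁻³/1.514×10⁻⁵ = 191.413 K.
Surface area A = 4πR² = 4π(6.77×10⁵ m)² = 5.75953×10¹² m².
Then P = σAT⁴ = 5.670×10⁻⁸×5.75953×10¹²×(191.413)⁴ = 4.38×10¹⁴ W.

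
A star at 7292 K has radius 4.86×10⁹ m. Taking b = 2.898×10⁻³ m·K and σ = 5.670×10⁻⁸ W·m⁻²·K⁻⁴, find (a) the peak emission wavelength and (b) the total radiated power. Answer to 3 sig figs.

λ_max ≈ 397 nm; P ≈ 4.76×10²⁸ W

(a) λ_max = b/T = 2.898×10⁻³/7292 = 3.974×10⁻⁷ m = 397 nm.
Surface area A = 4πR² = 4π(4.86×10⁹ m)² = 2.96813×10²⁰ m².
(b) P = σAT⁴ = 5.670×10⁻⁸×2.96813×10²⁰×(7292)⁴ = 4.76×10²⁸ W.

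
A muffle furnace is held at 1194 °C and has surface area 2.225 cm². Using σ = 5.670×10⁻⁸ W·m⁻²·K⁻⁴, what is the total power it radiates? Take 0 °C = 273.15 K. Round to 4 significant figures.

P ≈ 58.45 W

T = 1194 °C + 273.15 = 1467.15 K.
Area A = 2.225 cm² = 2.225×10⁻⁴ m².
P = σAT⁴ = 5.670×10⁻⁸ × 2.225×10⁻⁴ × (1467.15)⁴ = 58.45 W.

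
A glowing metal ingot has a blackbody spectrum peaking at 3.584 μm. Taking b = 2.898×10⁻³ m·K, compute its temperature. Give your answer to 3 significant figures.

T ≈ 809 K

Wien's law gives T = b/λ_max = (2.898×10⁻³ m·K)/(3.584×10⁻⁶ m) = 809 K.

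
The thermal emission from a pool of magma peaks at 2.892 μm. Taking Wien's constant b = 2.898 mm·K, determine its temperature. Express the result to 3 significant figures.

Wien's law gives T = b/λ_max = (2.898×10⁻³ m·K)/(2.892×10⁻⁶ m) = 1.00×10³ K.

T ≈ 1.00×10³ K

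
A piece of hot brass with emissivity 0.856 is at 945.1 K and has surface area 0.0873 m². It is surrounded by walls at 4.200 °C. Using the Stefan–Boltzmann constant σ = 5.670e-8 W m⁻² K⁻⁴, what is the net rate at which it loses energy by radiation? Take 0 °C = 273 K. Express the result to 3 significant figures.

Surroundings: T = 4.200 °C + 273 = 277.200 K.
Area A = 0.0873 m².
Net radiated power P_net = εσA(T⁴ − T₀⁴) = 0.856×5.670×10⁻⁸×0.0873×(945.1⁴ − 277.200⁴).
T⁴ − T₀⁴ = 7.97831×10¹¹ − 5.90436×10⁹ = 7.91927×10¹¹ K⁴, so P_net = 3.36×10³ W.

Net loss ≈ 3.36×10³ W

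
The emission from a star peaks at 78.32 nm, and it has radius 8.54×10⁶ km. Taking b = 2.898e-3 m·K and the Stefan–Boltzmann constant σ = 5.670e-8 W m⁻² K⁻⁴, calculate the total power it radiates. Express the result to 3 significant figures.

Wien's law: T = b/λ_max = 2.898×10⁻³/7.832×10⁻⁸ = 37002.0 K.
Surface area A = 4πR² = 4π(8.54×10⁹ m)² = 9.16486×10²⁰ m².
Then P = σAT⁴ = 5.670×10⁻⁸×9.16486×10²⁰×(37002.0)⁴ = 9.74×10³¹ W.

P ≈ 9.74×10³¹ W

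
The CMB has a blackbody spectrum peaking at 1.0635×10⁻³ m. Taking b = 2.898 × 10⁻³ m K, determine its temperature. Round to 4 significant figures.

Wien's law gives T = b/λ_max = (2.898×10⁻³ m·K)/(1.0635×10⁻³ m) = 2.725 K.

T ≈ 2.725 K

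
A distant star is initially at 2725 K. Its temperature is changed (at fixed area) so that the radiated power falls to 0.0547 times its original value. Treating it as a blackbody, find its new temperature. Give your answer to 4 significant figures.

P ∝ T⁴, so T₂/T₁ = (P₂/P₁)^(1/4) = (0.0547)^(1/4) = 0.483612.
T₂ = 2725 × 0.483612 = 1318 K.

T₂ ≈ 1318 K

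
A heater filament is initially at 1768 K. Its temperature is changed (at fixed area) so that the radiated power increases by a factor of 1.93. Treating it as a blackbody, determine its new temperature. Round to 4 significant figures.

P ∝ T⁴, so T₂/T₁ = (P₂/P₁)^(1/4) = (1.93)^(1/4) = 1.17866.
T₂ = 1768 × 1.17866 = 2084 K.

T₂ ≈ 2084 K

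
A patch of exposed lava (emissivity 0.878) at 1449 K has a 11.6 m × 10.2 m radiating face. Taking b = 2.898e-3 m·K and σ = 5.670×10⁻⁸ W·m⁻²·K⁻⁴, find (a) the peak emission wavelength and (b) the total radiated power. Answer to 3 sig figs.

(a) λ_max = b/T = 2.898×10⁻³/1449 = 2.000×10⁻⁶ m = 2.00×10³ nm.
Area A = 11.6 × 10.2 = 118.32 m².
(b) P = εσAT⁴ = 0.878×5.670×10⁻⁸×118.32×(1449)⁴ = 2.60×10⁷ W.

λ_max ≈ 2.00×10³ nm; P ≈ 2.60×10⁷ W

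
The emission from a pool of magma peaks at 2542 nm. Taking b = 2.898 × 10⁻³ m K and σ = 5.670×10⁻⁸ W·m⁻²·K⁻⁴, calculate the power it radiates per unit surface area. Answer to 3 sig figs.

I ≈ 9.58×10⁴ W/m²

Wien's law: T = b/λ_max = 2.898×10⁻³/2.542×10⁻⁶ = 1140.05 K.
Then I = σT⁴ = 5.670×10⁻⁸×(1140.05)⁴ = 9.58×10⁴ W/m².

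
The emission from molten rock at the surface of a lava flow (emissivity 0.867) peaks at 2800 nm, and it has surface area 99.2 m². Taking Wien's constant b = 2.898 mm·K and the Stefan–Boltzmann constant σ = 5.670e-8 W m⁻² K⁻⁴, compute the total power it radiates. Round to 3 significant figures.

Wien's law: T = b/λ_max = 2.898×10⁻³/2.800×10⁻⁶ = 1035.00 K.
Area A = 99.2 m².
Then P = εσAT⁴ = 0.867×5.670×10⁻⁸×99.2×(1035.00)⁴ = 5.60×10⁶ W.

P ≈ 5.60×10⁶ W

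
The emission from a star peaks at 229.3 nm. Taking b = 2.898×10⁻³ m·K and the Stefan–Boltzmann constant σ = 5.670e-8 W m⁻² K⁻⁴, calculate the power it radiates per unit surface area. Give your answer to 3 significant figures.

Wien's law: T = b/λ_max = 2.898×10⁻³/2.293×10⁻⁷ = 12638.5 K.
Then I = σT⁴ = 5.670×10⁻⁸×(12638.5)⁴ = 1.45×10⁹ W/m².

I ≈ 1.45×10⁹ W/m²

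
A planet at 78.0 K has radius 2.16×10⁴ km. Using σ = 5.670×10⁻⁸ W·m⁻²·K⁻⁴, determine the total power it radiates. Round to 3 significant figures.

Surface area A = 4πR² = 4π(2.16×10⁷ m)² = 5.86297×10¹⁵ m².
P = σAT⁴ = 5.670×10⁻⁸ × 5.86297×10¹⁵ × (78.0)⁴ = 1.23×10¹⁶ W.

P ≈ 1.23×10¹⁶ W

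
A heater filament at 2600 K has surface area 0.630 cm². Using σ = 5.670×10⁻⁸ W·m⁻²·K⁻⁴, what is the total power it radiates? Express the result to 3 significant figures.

P ≈ 163 W

Area A = 0.630 cm² = 6.30×10⁻⁵ m².
P = σAT⁴ = 5.670×10⁻⁸ × 6.30×10⁻⁵ × (2600)⁴ = 163 W.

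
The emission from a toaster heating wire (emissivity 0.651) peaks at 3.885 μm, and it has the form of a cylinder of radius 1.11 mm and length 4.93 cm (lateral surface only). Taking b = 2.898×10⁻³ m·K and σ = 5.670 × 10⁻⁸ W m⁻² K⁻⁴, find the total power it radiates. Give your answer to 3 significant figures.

Wien's law: T = b/λ_max = 2.898×10⁻³/3.885×10⁻⁶ = 745.946 K.
Lateral area A = 2πrL = 2π×1.11×10⁻³×0.0493 = 3.43835×10⁻⁴ m².
Then P = εσAT⁴ = 0.651×5.670×10⁻⁸×3.43835×10⁻⁴×(745.946)⁴ = 3.93 W.

P ≈ 3.93 W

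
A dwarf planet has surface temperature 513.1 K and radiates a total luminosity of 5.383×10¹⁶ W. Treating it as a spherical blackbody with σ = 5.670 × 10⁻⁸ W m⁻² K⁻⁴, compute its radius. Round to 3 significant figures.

L = 4πR²σT⁴ ⇒ R = √(L/(4πσT⁴)).
σT⁴ = 3929.99 W/m², so R = √(5.383×10¹⁶/(4π×3929.99)) = 1.04×10⁶ m.

R ≈ 1.04×10⁶ m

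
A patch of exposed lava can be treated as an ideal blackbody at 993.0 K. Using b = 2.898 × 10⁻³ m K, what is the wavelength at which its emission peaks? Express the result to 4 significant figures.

Wien's displacement law: λ_max = b/T = (2.898×10⁻³ m·K)/(993.0 K) = 2.9184×10⁻⁶ m.
That is 2.918 μm, in the infrared range.

λ_max ≈ 2.918 μm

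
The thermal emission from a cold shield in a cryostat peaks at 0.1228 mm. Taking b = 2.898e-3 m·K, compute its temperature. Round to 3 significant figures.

T ≈ 23.6 K

Wien's law gives T = b/λ_max = (2.898×10⁻³ m·K)/(1.228×10⁻⁴ m) = 23.6 K.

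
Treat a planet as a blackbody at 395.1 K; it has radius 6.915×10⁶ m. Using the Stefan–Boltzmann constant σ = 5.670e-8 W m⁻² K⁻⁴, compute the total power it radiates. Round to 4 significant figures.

Surface area A = 4πR² = 4π(6.915×10⁶ m)² = 6.00889×10¹⁴ m².
P = σAT⁴ = 5.670×10⁻⁸ × 6.00889×10¹⁴ × (395.1)⁴ = 8.302×10¹⁷ W.

P ≈ 8.302×10¹⁷ W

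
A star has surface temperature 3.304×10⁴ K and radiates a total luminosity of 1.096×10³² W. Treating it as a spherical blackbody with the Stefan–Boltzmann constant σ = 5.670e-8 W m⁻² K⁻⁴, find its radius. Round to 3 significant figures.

R ≈ 1.14×10¹⁰ m

L = 4πR²σT⁴ ⇒ R = √(L/(4πσT⁴)).
σT⁴ = 6.75683×10¹⁰ W/m², so R = √(1.096×10³²/(4π×6.75683×10¹⁰)) = 1.14×10¹⁰ m.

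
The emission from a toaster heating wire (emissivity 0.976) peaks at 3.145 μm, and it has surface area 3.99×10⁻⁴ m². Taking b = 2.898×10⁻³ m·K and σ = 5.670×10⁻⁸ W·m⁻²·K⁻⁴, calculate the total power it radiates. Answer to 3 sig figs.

P ≈ 15.9 W

Wien's law: T = b/λ_max = 2.898×10⁻³/3.145×10⁻⁶ = 921.463 K.
Area A = 3.99×10⁻⁴ m².
Then P = εσAT⁴ = 0.976×5.670×10⁻⁸×3.99×10⁻⁴×(921.463)⁴ = 15.9 W.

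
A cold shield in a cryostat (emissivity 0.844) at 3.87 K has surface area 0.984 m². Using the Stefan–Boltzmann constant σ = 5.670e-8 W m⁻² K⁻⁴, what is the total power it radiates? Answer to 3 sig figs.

P ≈ 1.06×10⁻⁵ W

Area A = 0.984 m².
P = εσAT⁴ = 0.844 × 5.670×10⁻⁸ × 0.984 × (3.87)⁴ = 1.06×10⁻⁵ W.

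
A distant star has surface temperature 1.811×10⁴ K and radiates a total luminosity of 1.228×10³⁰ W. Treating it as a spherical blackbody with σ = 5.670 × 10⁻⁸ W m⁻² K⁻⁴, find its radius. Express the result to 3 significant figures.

L = 4πR²σT⁴ ⇒ R = √(L/(4πσT⁴)).
σT⁴ = 6.09898×10⁹ W/m², so R = √(1.228×10³⁰/(4π×6.09898×10⁹)) = 4.00×10⁹ m.

R ≈ 4.00×10⁹ m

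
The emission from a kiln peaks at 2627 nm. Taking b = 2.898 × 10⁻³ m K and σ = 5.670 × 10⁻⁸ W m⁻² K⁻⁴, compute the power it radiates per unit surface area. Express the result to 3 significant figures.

I ≈ 8.40×10⁴ W/m²

Wien's law: T = b/λ_max = 2.898×10⁻³/2.627×10⁻⁶ = 1103.16 K.
Then I = σT⁴ = 5.670×10⁻⁸×(1103.16)⁴ = 8.40×10⁴ W/m².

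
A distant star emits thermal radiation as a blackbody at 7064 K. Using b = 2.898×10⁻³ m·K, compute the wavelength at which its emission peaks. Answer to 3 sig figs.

Wien's displacement law: λ_max = b/T = (2.898×10⁻³ m·K)/(7064 K) = 4.102×10⁻⁷ m.
That is 0.410 μm, in the visible range.

λ_max ≈ 0.410 μm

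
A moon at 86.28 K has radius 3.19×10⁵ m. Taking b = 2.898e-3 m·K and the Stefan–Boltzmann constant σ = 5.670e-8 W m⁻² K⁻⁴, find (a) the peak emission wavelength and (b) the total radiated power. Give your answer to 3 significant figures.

λ_max ≈ 33.6 μm; P ≈ 4.02×10¹² W

(a) λ_max = b/T = 2.898×10⁻³/86.28 = 3.359×10⁻⁵ m = 33.6 μm.
Surface area A = 4πR² = 4π(3.19×10⁵ m)² = 1.27877×10¹² m².
(b) P = σAT⁴ = 5.670×10⁻⁸×1.27877×10¹²×(86.28)⁴ = 4.02×10¹² W.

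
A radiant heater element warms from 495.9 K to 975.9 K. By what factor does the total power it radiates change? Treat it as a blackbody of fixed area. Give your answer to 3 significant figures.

P₂/P₁ ≈ 15.0

P ∝ T⁴, so P₂/P₁ = (T₂/T₁)⁴ = (975.9/495.9)⁴ = (1.96794)⁴ = 15.0.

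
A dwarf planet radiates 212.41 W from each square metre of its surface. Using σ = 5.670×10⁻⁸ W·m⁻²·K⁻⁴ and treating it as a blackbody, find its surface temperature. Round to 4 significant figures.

I = σT⁴, so T = (I/σ)^(1/4) = (212.41/(5.670×10⁻⁸))^(1/4) = 247.4 K.

T ≈ 247.4 K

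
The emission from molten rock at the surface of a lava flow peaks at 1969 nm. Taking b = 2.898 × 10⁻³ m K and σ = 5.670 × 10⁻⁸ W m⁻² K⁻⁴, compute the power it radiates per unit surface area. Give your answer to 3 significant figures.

Wien's law: T = b/λ_max = 2.898×10⁻³/1.969×10⁻⁶ = 1471.81 K.
Then I = σT⁴ = 5.670×10⁻⁸×(1471.81)⁴ = 2.66×10⁵ W/m².

I ≈ 2.66×10⁵ W/m²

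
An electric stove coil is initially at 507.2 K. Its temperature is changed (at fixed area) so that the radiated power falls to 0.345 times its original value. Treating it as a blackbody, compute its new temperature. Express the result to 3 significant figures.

T₂ ≈ 389 K

P ∝ T⁴, so T₂/T₁ = (P₂/P₁)^(1/4) = (0.345)^(1/4) = 0.766399.
T₂ = 507.2 × 0.766399 = 389 K.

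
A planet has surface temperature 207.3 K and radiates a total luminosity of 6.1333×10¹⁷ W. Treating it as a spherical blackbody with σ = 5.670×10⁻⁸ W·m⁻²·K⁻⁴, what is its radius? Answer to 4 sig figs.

R ≈ 2.159×10⁷ m

L = 4πR²σT⁴ ⇒ R = √(L/(4πσT⁴)).
σT⁴ = 104.708 W/m², so R = √(6.1333×10¹⁷/(4π×104.708)) = 2.159×10⁷ m.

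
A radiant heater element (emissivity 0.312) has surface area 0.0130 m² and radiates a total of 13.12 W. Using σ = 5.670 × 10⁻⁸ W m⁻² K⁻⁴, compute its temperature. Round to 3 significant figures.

Area A = 0.0130 m².
P = εσAT⁴ ⇒ T = (P/(εσA))^(1/4) = (13.12/(0.312×5.670×10⁻⁸×0.0130))^(1/4) = 489 K.

T ≈ 489 K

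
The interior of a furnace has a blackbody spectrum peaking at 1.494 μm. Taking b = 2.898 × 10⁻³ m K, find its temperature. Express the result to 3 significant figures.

T ≈ 1.94×10³ K

Wien's law gives T = b/λ_max = (2.898×10⁻³ m·K)/(1.494×10⁻⁶ m) = 1.94×10³ K.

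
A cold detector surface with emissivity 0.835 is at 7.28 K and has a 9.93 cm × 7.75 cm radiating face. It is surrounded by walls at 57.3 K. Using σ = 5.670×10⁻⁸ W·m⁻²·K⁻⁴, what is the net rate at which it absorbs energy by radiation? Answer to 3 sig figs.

Net gain ≈ 3.93×10⁻³ W

Area A = 0.0993 × 0.0775 = 7.69575×10⁻³ m².
Net radiated power P_net = εσA(T⁴ − T₀⁴) = 0.835×5.670×10⁻⁸×7.69575×10⁻³×(7.28⁴ − 57.3⁴).
T⁴ − T₀⁴ = 2808.83 − 1.07800×10⁷ = -1.07772×10⁷ K⁴, so P_net = -3.93×10⁻³ W — negative, meaning a net gain of 3.93×10⁻³ W.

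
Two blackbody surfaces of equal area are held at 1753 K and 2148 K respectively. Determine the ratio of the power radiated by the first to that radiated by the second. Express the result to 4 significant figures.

P₁/P₂ ≈ 0.4436

With equal areas, P₁/P₂ = (T₁/T₂)⁴ = (1753/2148)⁴ = 0.4436.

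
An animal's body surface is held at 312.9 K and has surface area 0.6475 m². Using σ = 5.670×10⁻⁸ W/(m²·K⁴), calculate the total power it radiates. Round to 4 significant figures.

P ≈ 351.9 W

Area A = 0.6475 m².
P = σAT⁴ = 5.670×10⁻⁸ × 0.6475 × (312.9)⁴ = 351.9 W.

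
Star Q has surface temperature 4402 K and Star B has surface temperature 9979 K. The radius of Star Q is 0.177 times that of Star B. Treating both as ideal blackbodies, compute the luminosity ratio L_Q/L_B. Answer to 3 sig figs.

L_Q/L_B ≈ 1.19×10⁻³

L ∝ R²T⁴, so L_Q/L_B = (R_Q/R_B)²(T_Q/T_B)⁴ = (0.177)² × (4402/9979)⁴ = 0.031329 × 0.0378662 = 1.19×10⁻³.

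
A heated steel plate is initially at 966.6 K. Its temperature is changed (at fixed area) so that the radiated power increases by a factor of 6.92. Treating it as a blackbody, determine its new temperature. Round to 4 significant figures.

T₂ ≈ 1568 K

P ∝ T⁴, so T₂/T₁ = (P₂/P₁)^(1/4) = (6.92)^(1/4) = 1.62191.
T₂ = 966.6 × 1.62191 = 1568 K.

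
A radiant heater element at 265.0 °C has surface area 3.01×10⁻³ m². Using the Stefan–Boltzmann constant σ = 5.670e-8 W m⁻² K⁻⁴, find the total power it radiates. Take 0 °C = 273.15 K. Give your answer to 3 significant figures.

T = 265.0 °C + 273.15 = 538.15 K.
Area A = 3.01×10⁻³ m².
P = σAT⁴ = 5.670×10⁻⁸ × 3.01×10⁻³ × (538.15)⁴ = 14.3 W.

P ≈ 14.3 W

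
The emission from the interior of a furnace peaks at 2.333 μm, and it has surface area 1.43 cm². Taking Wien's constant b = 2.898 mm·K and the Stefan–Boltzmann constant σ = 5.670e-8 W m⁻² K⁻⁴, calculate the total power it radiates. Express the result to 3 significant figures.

Wien's law: T = b/λ_max = 2.898×10⁻³/2.333×10⁻⁶ = 1242.18 K.
Area A = 1.43 cm² = 1.43×10⁻⁴ m².
Then P = σAT⁴ = 5.670×10⁻⁸×1.43×10⁻⁴×(1242.18)⁴ = 19.3 W.

P ≈ 19.3 W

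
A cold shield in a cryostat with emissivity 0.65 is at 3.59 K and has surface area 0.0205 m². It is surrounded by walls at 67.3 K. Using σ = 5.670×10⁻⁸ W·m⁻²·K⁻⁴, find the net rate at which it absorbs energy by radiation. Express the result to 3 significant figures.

Area A = 0.0205 m².
Net radiated power P_net = εσA(T⁴ − T₀⁴) = 0.65×5.670×10⁻⁸×0.0205×(3.59⁴ − 67.3⁴).
T⁴ − T₀⁴ = 166.103 − 2.05145×10⁷ = -2.05143×10⁷ K⁴, so P_net = -0.0155 W — negative, meaning a net gain of 0.0155 W.

Net gain ≈ 0.0155 W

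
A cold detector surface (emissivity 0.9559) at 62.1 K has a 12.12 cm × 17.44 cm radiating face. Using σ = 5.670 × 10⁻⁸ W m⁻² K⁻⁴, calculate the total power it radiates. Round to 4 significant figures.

Area A = 0.1212 × 0.1744 = 0.0211373 m².
P = εσAT⁴ = 0.9559 × 5.670×10⁻⁸ × 0.0211373 × (62.1)⁴ = 0.01704 W.

P ≈ 0.01704 W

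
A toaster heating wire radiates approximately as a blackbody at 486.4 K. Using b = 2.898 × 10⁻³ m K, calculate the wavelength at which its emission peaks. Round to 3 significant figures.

λ_max ≈ 5.96 μm

Wien's displacement law: λ_max = b/T = (2.898×10⁻³ m·K)/(486.4 K) = 5.958×10⁻⁶ m.
That is 5.96 μm, in the infrared range.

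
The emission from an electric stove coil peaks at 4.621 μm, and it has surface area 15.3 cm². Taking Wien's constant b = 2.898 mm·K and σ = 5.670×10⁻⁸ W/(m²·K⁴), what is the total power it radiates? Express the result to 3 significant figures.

P ≈ 13.4 W

Wien's law: T = b/λ_max = 2.898×10⁻³/4.621×10⁻⁶ = 627.137 K.
Area A = 15.3 cm² = 1.53×10⁻³ m².
Then P = σAT⁴ = 5.670×10⁻⁸×1.53×10⁻³×(627.137)⁴ = 13.4 W.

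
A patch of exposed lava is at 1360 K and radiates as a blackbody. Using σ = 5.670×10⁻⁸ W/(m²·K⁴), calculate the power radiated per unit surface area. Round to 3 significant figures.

Stefan–Boltzmann: I = σT⁴ = 5.670×10⁻⁸ × (1360)⁴ = 1.94×10⁵ W/m².

I ≈ 1.94×10⁵ W/m²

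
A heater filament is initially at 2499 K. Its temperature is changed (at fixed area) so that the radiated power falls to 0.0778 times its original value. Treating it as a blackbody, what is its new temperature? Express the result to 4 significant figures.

T₂ ≈ 1320 K

P ∝ T⁴, so T₂/T₁ = (P₂/P₁)^(1/4) = (0.0778)^(1/4) = 0.528135.
T₂ = 2499 × 0.528135 = 1320 K.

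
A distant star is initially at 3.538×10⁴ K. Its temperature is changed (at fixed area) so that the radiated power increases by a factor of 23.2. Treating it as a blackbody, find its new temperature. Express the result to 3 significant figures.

T₂ ≈ 7.76×10⁴ K

P ∝ T⁴, so T₂/T₁ = (P₂/P₁)^(1/4) = (23.2)^(1/4) = 2.19468.
T₂ = 3.538×10⁴ × 2.19468 = 7.76×10⁴ K.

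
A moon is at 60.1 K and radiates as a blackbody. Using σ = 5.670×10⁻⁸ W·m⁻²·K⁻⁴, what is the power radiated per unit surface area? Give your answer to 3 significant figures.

Stefan–Boltzmann: I = σT⁴ = 5.670×10⁻⁸ × (60.1)⁴ = 0.740 W/m².

I ≈ 0.740 W/m²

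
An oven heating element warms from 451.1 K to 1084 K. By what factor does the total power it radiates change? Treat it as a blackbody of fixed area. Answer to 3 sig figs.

P₂/P₁ ≈ 33.3

P ∝ T⁴, so P₂/P₁ = (T₂/T₁)⁴ = (1084/451.1)⁴ = (2.40301)⁴ = 33.3.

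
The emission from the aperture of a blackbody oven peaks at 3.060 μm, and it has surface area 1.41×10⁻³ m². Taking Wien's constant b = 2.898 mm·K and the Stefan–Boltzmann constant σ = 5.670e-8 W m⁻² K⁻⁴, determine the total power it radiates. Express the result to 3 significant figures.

P ≈ 64.3 W

Wien's law: T = b/λ_max = 2.898×10⁻³/3.060×10⁻⁶ = 947.059 K.
Area A = 1.41×10⁻³ m².
Then P = σAT⁴ = 5.670×10⁻⁸×1.41×10⁻³×(947.059)⁴ = 64.3 W.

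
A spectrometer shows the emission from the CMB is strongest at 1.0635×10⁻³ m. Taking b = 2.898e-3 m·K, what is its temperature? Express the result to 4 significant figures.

Wien's law gives T = b/λ_max = (2.898×10⁻³ m·K)/(1.0635×10⁻³ m) = 2.725 K.

T ≈ 2.725 K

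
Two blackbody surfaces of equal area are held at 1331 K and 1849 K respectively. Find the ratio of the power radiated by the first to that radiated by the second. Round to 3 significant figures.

P₁/P₂ ≈ 0.269

With equal areas, P₁/P₂ = (T₁/T₂)⁴ = (1331/1849)⁴ = 0.269.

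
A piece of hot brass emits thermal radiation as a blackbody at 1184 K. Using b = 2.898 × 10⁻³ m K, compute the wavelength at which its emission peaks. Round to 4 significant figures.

Wien's displacement law: λ_max = b/T = (2.898×10⁻³ m·K)/(1184 K) = 2.4476×10⁻⁶ m.
That is 2448 nm, in the infrared range.

λ_max ≈ 2448 nm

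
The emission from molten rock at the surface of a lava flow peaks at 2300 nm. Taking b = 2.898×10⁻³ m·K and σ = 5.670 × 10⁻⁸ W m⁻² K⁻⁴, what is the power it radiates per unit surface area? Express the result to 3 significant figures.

Wien's law: T = b/λ_max = 2.898×10⁻³/2.300×10⁻⁶ = 1260.00 K.
Then I = σT⁴ = 5.670×10⁻⁸×(1260.00)⁴ = 1.43×10⁵ W/m².

I ≈ 1.43×10⁵ W/m²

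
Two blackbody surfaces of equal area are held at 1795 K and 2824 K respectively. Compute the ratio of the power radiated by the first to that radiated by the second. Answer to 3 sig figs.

With equal areas, P₁/P₂ = (T₁/T₂)⁴ = (1795/2824)⁴ = 0.163.

P₁/P₂ ≈ 0.163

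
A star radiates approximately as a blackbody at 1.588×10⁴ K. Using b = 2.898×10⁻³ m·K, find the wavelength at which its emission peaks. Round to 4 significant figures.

Wien's displacement law: λ_max = b/T = (2.898×10⁻³ m·K)/(1.588×10⁴ K) = 1.8249×10⁻⁷ m.
That is 182.5 nm, in the ultraviolet range.

λ_max ≈ 182.5 nm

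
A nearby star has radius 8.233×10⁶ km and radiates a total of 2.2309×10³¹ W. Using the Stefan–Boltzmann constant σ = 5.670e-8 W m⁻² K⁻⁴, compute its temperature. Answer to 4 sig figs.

Surface area A = 4πR² = 4π(8.233×10⁹ m)² = 8.51777×10²⁰ m².
P = σAT⁴ ⇒ T = (P/(σA))^(1/4) = (2.2309×10³¹/(5.670×10⁻⁸×8.51777×10²⁰))^(1/4) = 2.607×10⁴ K.

T ≈ 2.607×10⁴ K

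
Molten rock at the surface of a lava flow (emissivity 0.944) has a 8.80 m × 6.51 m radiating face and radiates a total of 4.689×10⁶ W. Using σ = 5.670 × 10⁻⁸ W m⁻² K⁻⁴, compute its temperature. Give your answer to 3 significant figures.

Area A = 8.80 × 6.51 = 57.288 m².
P = εσAT⁴ ⇒ T = (P/(εσA))^(1/4) = (4.689×10⁶/(0.944×5.670×10⁻⁸×57.288))^(1/4) = 1.11×10³ K.

T ≈ 1.11×10³ K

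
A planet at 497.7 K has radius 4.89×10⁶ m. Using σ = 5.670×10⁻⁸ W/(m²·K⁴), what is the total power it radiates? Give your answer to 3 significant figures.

P ≈ 1.05×10¹⁸ W

Surface area A = 4πR² = 4π(4.89×10⁶ m)² = 3.00488×10¹⁴ m².
P = σAT⁴ = 5.670×10⁻⁸ × 3.00488×10¹⁴ × (497.7)⁴ = 1.05×10¹⁸ W.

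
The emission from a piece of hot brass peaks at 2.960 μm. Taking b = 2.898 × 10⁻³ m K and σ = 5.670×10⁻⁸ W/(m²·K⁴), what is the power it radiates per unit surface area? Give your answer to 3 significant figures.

I ≈ 5.21×10⁴ W/m²

Wien's law: T = b/λ_max = 2.898×10⁻³/2.960×10⁻⁶ = 979.054 K.
Then I = σT⁴ = 5.670×10⁻⁸×(979.054)⁴ = 5.21×10⁴ W/m².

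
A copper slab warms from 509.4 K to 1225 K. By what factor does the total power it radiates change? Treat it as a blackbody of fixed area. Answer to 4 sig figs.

P₂/P₁ ≈ 33.44

P ∝ T⁴, so P₂/P₁ = (T₂/T₁)⁴ = (1225/509.4)⁴ = (2.40479)⁴ = 33.44.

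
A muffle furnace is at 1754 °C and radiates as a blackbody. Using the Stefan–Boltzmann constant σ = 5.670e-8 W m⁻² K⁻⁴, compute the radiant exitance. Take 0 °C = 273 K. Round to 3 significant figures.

I ≈ 9.57×10⁵ W/m²

T = 1754 °C + 273 = 2027 K.
Stefan–Boltzmann: I = σT⁴ = 5.670×10⁻⁸ × (2027)⁴ = 9.57×10⁵ W/m².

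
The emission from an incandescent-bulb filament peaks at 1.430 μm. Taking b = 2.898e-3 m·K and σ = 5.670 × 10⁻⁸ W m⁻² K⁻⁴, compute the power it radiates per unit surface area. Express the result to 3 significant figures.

Wien's law: T = b/λ_max = 2.898×10⁻³/1.430×10⁻⁶ = 2026.57 K.
Then I = σT⁴ = 5.670×10⁻⁸×(2026.57)⁴ = 9.56×10⁵ W/m².

I ≈ 9.56×10⁵ W/m²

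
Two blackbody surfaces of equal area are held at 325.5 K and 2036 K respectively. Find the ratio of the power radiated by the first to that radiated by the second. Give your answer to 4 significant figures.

P₁/P₂ ≈ 6.533×10⁻⁴

With equal areas, P₁/P₂ = (T₁/T₂)⁴ = (325.5/2036)⁴ = 6.533×10⁻⁴.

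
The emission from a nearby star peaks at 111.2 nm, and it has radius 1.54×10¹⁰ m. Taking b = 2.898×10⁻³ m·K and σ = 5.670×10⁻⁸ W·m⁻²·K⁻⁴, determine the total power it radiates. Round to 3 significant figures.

P ≈ 7.79×10³¹ W

Wien's law: T = b/λ_max = 2.898×10⁻³/1.112×10⁻⁷ = 26061.2 K.
Surface area A = 4πR² = 4π(1.54×10¹⁰ m)² = 2.98024×10²¹ m².
Then P = σAT⁴ = 5.670×10⁻⁸×2.98024×10²¹×(26061.2)⁴ = 7.79×10³¹ W.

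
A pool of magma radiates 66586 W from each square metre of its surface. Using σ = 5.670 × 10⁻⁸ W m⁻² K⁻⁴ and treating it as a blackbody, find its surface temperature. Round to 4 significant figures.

T ≈ 1041 K

I = σT⁴, so T = (I/σ)^(1/4) = (66586/(5.670×10⁻⁸))^(1/4) = 1041 K.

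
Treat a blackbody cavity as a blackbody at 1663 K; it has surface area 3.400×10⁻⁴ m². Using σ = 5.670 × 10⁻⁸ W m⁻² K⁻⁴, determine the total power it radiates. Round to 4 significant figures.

P ≈ 147.4 W

Area A = 3.400×10⁻⁴ m².
P = σAT⁴ = 5.670×10⁻⁸ × 3.400×10⁻⁴ × (1663)⁴ = 147.4 W.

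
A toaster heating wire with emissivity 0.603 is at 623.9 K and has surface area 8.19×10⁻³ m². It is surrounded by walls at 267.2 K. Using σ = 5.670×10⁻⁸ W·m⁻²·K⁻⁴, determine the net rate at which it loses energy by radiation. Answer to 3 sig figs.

Net loss ≈ 41.0 W

Area A = 8.19×10⁻³ m².
Net radiated power P_net = εσA(T⁴ − T₀⁴) = 0.603×5.670×10⁻⁸×8.19×10⁻³×(623.9⁴ − 267.2⁴).
T⁴ − T₀⁴ = 1.51517×10¹¹ − 5.09737×10⁹ = 1.46420×10¹¹ K⁴, so P_net = 41.0 W.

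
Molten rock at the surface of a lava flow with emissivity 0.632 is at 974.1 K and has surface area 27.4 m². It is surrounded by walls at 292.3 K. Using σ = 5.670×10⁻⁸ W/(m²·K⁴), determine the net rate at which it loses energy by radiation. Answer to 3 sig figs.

Net loss ≈ 8.77×10⁵ W

Area A = 27.4 m².
Net radiated power P_net = εσA(T⁴ − T₀⁴) = 0.632×5.670×10⁻⁸×27.4×(974.1⁴ − 292.3⁴).
T⁴ − T₀⁴ = 9.00356×10¹¹ − 7.29987×10⁹ = 8.93056×10¹¹ K⁴, so P_net = 8.77×10⁵ W.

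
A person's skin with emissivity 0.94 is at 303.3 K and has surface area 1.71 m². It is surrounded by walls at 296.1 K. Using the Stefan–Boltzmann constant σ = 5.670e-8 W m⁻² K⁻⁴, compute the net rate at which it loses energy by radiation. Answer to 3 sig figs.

Net loss ≈ 70.7 W

Area A = 1.71 m².
Net radiated power P_net = εσA(T⁴ − T₀⁴) = 0.94×5.670×10⁻⁸×1.71×(303.3⁴ − 296.1⁴).
T⁴ − T₀⁴ = 8.46232×10⁹ − 7.68694×10⁹ = 7.75380×10⁸ K⁴, so P_net = 70.7 W.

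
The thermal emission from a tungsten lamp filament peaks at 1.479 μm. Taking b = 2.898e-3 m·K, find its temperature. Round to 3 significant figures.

Wien's law gives T = b/λ_max = (2.898×10⁻³ m·K)/(1.479×10⁻⁶ m) = 1.96×10³ K.

T ≈ 1.96×10³ K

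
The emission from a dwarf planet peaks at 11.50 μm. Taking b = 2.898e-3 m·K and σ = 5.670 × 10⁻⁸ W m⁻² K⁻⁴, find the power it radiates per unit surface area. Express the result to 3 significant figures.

I ≈ 229 W/m²

Wien's law: T = b/λ_max = 2.898×10⁻³/1.150×10⁻⁵ = 252.000 K.
Then I = σT⁴ = 5.670×10⁻⁸×(252.000)⁴ = 229 W/m².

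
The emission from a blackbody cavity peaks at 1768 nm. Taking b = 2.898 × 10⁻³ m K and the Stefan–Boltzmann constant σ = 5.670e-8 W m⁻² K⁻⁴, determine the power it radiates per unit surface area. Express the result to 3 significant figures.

Wien's law: T = b/λ_max = 2.898×10⁻³/1.768×10⁻⁶ = 1639.14 K.
Then I = σT⁴ = 5.670×10⁻⁸×(1639.14)⁴ = 4.09×10⁵ W/m².

I ≈ 4.09×10⁵ W/m²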